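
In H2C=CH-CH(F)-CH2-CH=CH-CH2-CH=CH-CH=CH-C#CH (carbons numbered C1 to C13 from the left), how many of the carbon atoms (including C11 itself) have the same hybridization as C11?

8

C11 is sp2 (one π bond).
C1: sp2 ✓
C2: sp2 ✓
C3: sp3
C4: sp3
C5: sp2 ✓
C6: sp2 ✓
C7: sp3
C8: sp2 ✓
C9: sp2 ✓
C10: sp2 ✓
C11: sp2 ✓
C12: sp
C13: sp
8 carbons are sp2.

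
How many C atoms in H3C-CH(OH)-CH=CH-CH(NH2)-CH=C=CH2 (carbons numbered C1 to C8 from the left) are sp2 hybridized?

4

C1: sp3
C2: sp3
C3: sp2 ✓
C4: sp2 ✓
C5: sp3
C6: sp2 ✓
C7: sp
C8: sp2 ✓
C3, C4, C6, C8 → 4 sp2 carbons.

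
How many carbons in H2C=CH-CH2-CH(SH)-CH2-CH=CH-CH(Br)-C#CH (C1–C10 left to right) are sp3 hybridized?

C1: sp2
C2: sp2
C3: sp3 ✓
C4: sp3 ✓
C5: sp3 ✓
C6: sp2
C7: sp2
C8: sp3 ✓
C9: sp
C10: sp
C3, C4, C5, C8 → 4 sp3 carbons.

4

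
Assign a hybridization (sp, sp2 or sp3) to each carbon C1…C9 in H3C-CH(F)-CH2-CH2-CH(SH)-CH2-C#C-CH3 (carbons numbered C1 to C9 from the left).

C1 sp3, C2 sp3, C3 sp3, C4 sp3, C5 sp3, C6 sp3, C7 sp, C8 sp, C9 sp3

C1 carries 4 σ bonds, giving a steric number of 4, so it is sp3.
C2 — 4 σ bonds. Steric number 4, so sp3.
C3 is sp3: 4 σ bonds, 4 electron-density regions.
C4 — 4 σ bonds. Steric number 4, so sp3.
C5: 4 σ bonds — 4 electron domains, sp3.
C6: 4 σ bonds; 4 regions of electron density → sp3.
C7: 2 σ bonds, plus two π bonds; 2 regions of electron density → sp.
C8 (2 σ bonds, plus two π bonds) has steric number 2: sp.
C9: 4 σ bonds — 4 electron domains, sp3.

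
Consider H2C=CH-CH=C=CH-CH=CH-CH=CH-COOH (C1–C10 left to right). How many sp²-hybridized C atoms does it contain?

C1: sp2 ✓
C2: sp2 ✓
C3: sp2 ✓
C4: sp
C5: sp2 ✓
C6: sp2 ✓
C7: sp2 ✓
C8: sp2 ✓
C9: sp2 ✓
C10: sp2 ✓
C1, C2, C3, C5, C6, C7, C8, C9, C10 → 9 sp2 carbons.

9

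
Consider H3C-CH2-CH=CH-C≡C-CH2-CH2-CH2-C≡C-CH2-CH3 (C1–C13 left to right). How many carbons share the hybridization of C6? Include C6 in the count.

4

C6 is sp (two π bonds).
C1: sp3
C2: sp3
C3: sp2
C4: sp2
C5: sp ✓
C6: sp ✓
C7: sp3
C8: sp3
C9: sp3
C10: sp ✓
C11: sp ✓
C12: sp3
C13: sp3
4 carbons are sp.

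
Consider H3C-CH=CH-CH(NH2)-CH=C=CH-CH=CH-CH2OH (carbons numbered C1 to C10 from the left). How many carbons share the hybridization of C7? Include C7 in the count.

6

C7 is sp2 (one π bond).
C1: sp3
C2: sp2 ✓
C3: sp2 ✓
C4: sp3
C5: sp2 ✓
C6: sp
C7: sp2 ✓
C8: sp2 ✓
C9: sp2 ✓
C10: sp3
6 carbons are sp2.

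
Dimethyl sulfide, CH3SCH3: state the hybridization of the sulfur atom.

sp³

The sulfur atom — 2 σ bonds and 2 lone pairs. Steric number 4, so sp3.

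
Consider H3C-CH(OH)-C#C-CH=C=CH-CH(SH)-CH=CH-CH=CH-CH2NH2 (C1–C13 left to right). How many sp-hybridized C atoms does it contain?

3

C1: sp3
C2: sp3
C3: sp ✓
C4: sp ✓
C5: sp2
C6: sp ✓
C7: sp2
C8: sp3
C9: sp2
C10: sp2
C11: sp2
C12: sp2
C13: sp3
C3, C4, C6 → 3 sp carbons.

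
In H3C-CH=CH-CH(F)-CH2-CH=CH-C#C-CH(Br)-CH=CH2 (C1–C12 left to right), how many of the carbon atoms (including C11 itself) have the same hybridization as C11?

C11 is sp2 (one π bond).
C1: sp3
C2: sp2 ✓
C3: sp2 ✓
C4: sp3
C5: sp3
C6: sp2 ✓
C7: sp2 ✓
C8: sp
C9: sp
C10: sp3
C11: sp2 ✓
C12: sp2 ✓
6 carbons are sp2.

6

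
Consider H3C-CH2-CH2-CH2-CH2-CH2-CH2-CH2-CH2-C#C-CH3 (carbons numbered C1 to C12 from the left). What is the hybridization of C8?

sp3

C8 carries 4 σ bonds, giving a steric number of 4, so it is sp3.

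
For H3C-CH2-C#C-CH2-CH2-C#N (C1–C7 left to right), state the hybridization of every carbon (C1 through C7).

C1 — 4 σ bonds. Steric number 4, so sp3.
C2: 4 σ bonds; 4 regions of electron density → sp3.
C3 (2 σ bonds, plus two π bonds) has steric number 2: sp.
C4: 2 σ bonds, plus two π bonds; 2 regions of electron density → sp.
C5 — 4 σ bonds. Steric number 4, so sp3.
C6: 4 σ bonds; 4 regions of electron density → sp3.
C7: 2 σ bonds, plus two π bonds — 2 electron domains, sp.

C1 sp3, C2 sp3, C3 sp, C4 sp, C5 sp3, C6 sp3, C7 sp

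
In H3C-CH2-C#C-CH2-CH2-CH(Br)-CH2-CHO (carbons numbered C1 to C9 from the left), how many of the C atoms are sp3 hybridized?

6

C1: sp3 ✓
C2: sp3 ✓
C3: sp
C4: sp
C5: sp3 ✓
C6: sp3 ✓
C7: sp3 ✓
C8: sp3 ✓
C9: sp2
C1, C2, C5, C6, C7, C8 → 6 sp3 carbons.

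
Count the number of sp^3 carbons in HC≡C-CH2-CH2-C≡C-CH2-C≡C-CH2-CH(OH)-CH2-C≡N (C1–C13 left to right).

C1: sp
C2: sp
C3: sp3 ✓
C4: sp3 ✓
C5: sp
C6: sp
C7: sp3 ✓
C8: sp
C9: sp
C10: sp3 ✓
C11: sp3 ✓
C12: sp3 ✓
C13: sp
C3, C4, C7, C10, C11, C12 → 6 sp3 carbons.

6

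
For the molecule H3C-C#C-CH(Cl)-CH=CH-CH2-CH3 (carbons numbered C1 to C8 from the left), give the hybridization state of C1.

C1 (4 σ bonds) has steric number 4: sp3.

sp³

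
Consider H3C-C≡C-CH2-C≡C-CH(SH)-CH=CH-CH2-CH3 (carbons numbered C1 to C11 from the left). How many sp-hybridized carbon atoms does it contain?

C1: sp3
C2: sp ✓
C3: sp ✓
C4: sp3
C5: sp ✓
C6: sp ✓
C7: sp3
C8: sp2
C9: sp2
C10: sp3
C11: sp3
C2, C3, C5, C6 → 4 sp carbons.

4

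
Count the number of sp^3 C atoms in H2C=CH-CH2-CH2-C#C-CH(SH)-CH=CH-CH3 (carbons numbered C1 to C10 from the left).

4

C1: sp2
C2: sp2
C3: sp3 ✓
C4: sp3 ✓
C5: sp
C6: sp
C7: sp3 ✓
C8: sp2
C9: sp2
C10: sp3 ✓
C3, C4, C7, C10 → 4 sp3 carbons.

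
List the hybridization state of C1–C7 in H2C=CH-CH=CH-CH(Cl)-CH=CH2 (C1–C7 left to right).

C1 carries 3 σ bonds, plus one π bond, giving a steric number of 3, so it is sp2.
C2: 3 σ bonds, plus one π bond — 3 electron domains, sp2.
C3 has 3 σ bonds, plus one π bond: steric number 3 → sp2.
C4 is sp2: 3 σ bonds, plus one π bond, 3 electron-density regions.
C5 is sp3: 4 σ bonds, 4 electron-density regions.
C6 is sp2: 3 σ bonds, plus one π bond, 3 electron-density regions.
C7 (3 σ bonds, plus one π bond) has steric number 3: sp2.

C1 sp2, C2 sp2, C3 sp2, C4 sp2, C5 sp3, C6 sp2, C7 sp2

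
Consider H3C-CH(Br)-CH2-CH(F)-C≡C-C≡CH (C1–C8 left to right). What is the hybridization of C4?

sp^3

C4 carries 4 σ bonds, giving a steric number of 4, so it is sp3.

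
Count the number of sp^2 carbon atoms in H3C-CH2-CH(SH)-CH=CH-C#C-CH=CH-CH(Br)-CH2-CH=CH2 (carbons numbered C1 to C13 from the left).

6

C1: sp3
C2: sp3
C3: sp3
C4: sp2 ✓
C5: sp2 ✓
C6: sp
C7: sp
C8: sp2 ✓
C9: sp2 ✓
C10: sp3
C11: sp3
C12: sp2 ✓
C13: sp2 ✓
C4, C5, C8, C9, C12, C13 → 6 sp2 carbons.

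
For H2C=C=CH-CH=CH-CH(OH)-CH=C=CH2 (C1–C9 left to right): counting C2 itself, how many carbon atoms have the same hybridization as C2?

2

C2 is sp (two π bonds).
C1: sp2
C2: sp ✓
C3: sp2
C4: sp2
C5: sp2
C6: sp3
C7: sp2
C8: sp ✓
C9: sp2
2 carbons are sp.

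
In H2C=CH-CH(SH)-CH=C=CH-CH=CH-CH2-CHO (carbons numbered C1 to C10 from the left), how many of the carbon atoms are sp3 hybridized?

2

C1: sp2
C2: sp2
C3: sp3 ✓
C4: sp2
C5: sp
C6: sp2
C7: sp2
C8: sp2
C9: sp3 ✓
C10: sp2
C3, C9 → 2 sp3 carbons.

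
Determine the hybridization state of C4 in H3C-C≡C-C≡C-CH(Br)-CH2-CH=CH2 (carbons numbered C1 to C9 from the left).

sp

C4: 2 σ bonds, plus two π bonds — 2 electron domains, sp.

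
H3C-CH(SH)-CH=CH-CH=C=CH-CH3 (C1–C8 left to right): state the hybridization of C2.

C2: 4 σ bonds — 4 electron domains, sp3.

sp3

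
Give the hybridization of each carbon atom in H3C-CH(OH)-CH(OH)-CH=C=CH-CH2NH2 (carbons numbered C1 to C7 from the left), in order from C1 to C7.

C1 sp3, C2 sp3, C3 sp3, C4 sp2, C5 sp, C6 sp2, C7 sp3

C1 — 4 σ bonds. Steric number 4, so sp3.
C2 — 4 σ bonds. Steric number 4, so sp3.
C3 — 4 σ bonds. Steric number 4, so sp3.
C4: 3 σ bonds, plus one π bond; 3 regions of electron density → sp2.
C5 (2 σ bonds, plus two π bonds) has steric number 2: sp.
C6 carries 3 σ bonds, plus one π bond, giving a steric number of 3, so it is sp2.
C7 is sp3: 4 σ bonds, 4 electron-density regions.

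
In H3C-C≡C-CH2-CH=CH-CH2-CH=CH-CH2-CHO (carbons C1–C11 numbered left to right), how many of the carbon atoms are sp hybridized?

2

C1: sp3
C2: sp ✓
C3: sp ✓
C4: sp3
C5: sp2
C6: sp2
C7: sp3
C8: sp2
C9: sp2
C10: sp3
C11: sp2
C2, C3 → 2 sp carbons.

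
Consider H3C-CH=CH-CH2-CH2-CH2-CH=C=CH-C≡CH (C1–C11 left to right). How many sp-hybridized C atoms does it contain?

C1: sp3
C2: sp2
C3: sp2
C4: sp3
C5: sp3
C6: sp3
C7: sp2
C8: sp ✓
C9: sp2
C10: sp ✓
C11: sp ✓
C8, C10, C11 → 3 sp carbons.

3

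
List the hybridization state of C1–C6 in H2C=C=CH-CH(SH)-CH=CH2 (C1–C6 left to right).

C1 — 3 σ bonds, plus one π bond. Steric number 3, so sp2.
C2: 2 σ bonds, plus two π bonds — 2 electron domains, sp.
C3 — 3 σ bonds, plus one π bond. Steric number 3, so sp2.
C4 — 4 σ bonds. Steric number 4, so sp3.
C5 — 3 σ bonds, plus one π bond. Steric number 3, so sp2.
C6: 3 σ bonds, plus one π bond — 3 electron domains, sp2.

C1 sp2, C2 sp, C3 sp2, C4 sp3, C5 sp2, C6 sp2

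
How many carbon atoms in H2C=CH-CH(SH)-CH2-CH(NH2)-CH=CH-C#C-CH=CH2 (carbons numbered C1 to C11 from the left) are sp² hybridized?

C1: sp2 ✓
C2: sp2 ✓
C3: sp3
C4: sp3
C5: sp3
C6: sp2 ✓
C7: sp2 ✓
C8: sp
C9: sp
C10: sp2 ✓
C11: sp2 ✓
C1, C2, C6, C7, C10, C11 → 6 sp2 carbons.

6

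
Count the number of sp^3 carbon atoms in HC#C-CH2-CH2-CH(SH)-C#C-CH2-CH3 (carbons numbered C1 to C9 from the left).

5

C1: sp
C2: sp
C3: sp3 ✓
C4: sp3 ✓
C5: sp3 ✓
C6: sp
C7: sp
C8: sp3 ✓
C9: sp3 ✓
C3, C4, C5, C8, C9 → 5 sp3 carbons.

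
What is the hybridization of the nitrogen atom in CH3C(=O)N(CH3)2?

sp²

Amide resonance: N lone pair conjugated with C=O → sp2.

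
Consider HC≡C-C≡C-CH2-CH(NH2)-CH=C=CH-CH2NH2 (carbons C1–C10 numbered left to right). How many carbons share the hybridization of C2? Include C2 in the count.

C2 is sp (two π bonds).
C1: sp ✓
C2: sp ✓
C3: sp ✓
C4: sp ✓
C5: sp3
C6: sp3
C7: sp2
C8: sp ✓
C9: sp2
C10: sp3
5 carbons are sp.

5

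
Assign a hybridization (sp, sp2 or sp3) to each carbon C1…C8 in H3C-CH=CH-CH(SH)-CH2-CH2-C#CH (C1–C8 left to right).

C1 sp3, C2 sp2, C3 sp2, C4 sp3, C5 sp3, C6 sp3, C7 sp, C8 sp

C1: 4 σ bonds — 4 electron domains, sp3.
C2: 3 σ bonds, plus one π bond — 3 electron domains, sp2.
C3 is sp2: 3 σ bonds, plus one π bond, 3 electron-density regions.
C4 — 4 σ bonds. Steric number 4, so sp3.
C5 carries 4 σ bonds, giving a steric number of 4, so it is sp3.
C6: 4 σ bonds — 4 electron domains, sp3.
C7: 2 σ bonds, plus two π bonds; 2 regions of electron density → sp.
C8 is sp: 2 σ bonds, plus two π bonds, 2 electron-density regions.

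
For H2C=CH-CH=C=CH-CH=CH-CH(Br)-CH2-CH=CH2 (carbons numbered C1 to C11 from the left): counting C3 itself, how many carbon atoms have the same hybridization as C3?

C3 is sp2 (one π bond).
C1: sp2 ✓
C2: sp2 ✓
C3: sp2 ✓
C4: sp
C5: sp2 ✓
C6: sp2 ✓
C7: sp2 ✓
C8: sp3
C9: sp3
C10: sp2 ✓
C11: sp2 ✓
8 carbons are sp2.

8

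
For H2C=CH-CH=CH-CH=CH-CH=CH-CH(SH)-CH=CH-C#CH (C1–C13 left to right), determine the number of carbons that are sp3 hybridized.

C1: sp2
C2: sp2
C3: sp2
C4: sp2
C5: sp2
C6: sp2
C7: sp2
C8: sp2
C9: sp3 ✓
C10: sp2
C11: sp2
C12: sp
C13: sp
C9 → 1 sp3 carbon.

1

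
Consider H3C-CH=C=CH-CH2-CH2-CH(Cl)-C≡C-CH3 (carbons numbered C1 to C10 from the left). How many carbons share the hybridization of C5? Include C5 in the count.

C5 is sp3 (only σ bonds).
C1: sp3 ✓
C2: sp2
C3: sp
C4: sp2
C5: sp3 ✓
C6: sp3 ✓
C7: sp3 ✓
C8: sp
C9: sp
C10: sp3 ✓
5 carbons are sp3.

5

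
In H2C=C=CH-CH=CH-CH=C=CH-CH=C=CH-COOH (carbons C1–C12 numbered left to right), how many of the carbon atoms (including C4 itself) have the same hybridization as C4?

C4 is sp2 (one π bond).
C1: sp2 ✓
C2: sp
C3: sp2 ✓
C4: sp2 ✓
C5: sp2 ✓
C6: sp2 ✓
C7: sp
C8: sp2 ✓
C9: sp2 ✓
C10: sp
C11: sp2 ✓
C12: sp2 ✓
9 carbons are sp2.

9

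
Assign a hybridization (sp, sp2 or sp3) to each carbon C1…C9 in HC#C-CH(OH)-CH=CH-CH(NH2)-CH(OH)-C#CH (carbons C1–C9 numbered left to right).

C1 — 2 σ bonds, plus two π bonds. Steric number 2, so sp.
C2 (2 σ bonds, plus two π bonds) has steric number 2: sp.
C3: 4 σ bonds — 4 electron domains, sp3.
C4 — 3 σ bonds, plus one π bond. Steric number 3, so sp2.
C5: 3 σ bonds, plus one π bond; 3 regions of electron density → sp2.
C6 — 4 σ bonds. Steric number 4, so sp3.
C7 carries 4 σ bonds, giving a steric number of 4, so it is sp3.
C8 carries 2 σ bonds, plus two π bonds, giving a steric number of 2, so it is sp.
C9 (2 σ bonds, plus two π bonds) has steric number 2: sp.

C1 sp, C2 sp, C3 sp3, C4 sp2, C5 sp2, C6 sp3, C7 sp3, C8 sp, C9 sp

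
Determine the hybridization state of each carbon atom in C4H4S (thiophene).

sp²

Each carbon atom (3 σ bonds, plus one π bond) has steric number 3: sp2.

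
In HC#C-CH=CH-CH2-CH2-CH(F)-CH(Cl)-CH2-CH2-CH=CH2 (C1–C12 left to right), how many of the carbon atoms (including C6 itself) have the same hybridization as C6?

6

C6 is sp3 (only σ bonds).
C1: sp
C2: sp
C3: sp2
C4: sp2
C5: sp3 ✓
C6: sp3 ✓
C7: sp3 ✓
C8: sp3 ✓
C9: sp3 ✓
C10: sp3 ✓
C11: sp2
C12: sp2
6 carbons are sp3.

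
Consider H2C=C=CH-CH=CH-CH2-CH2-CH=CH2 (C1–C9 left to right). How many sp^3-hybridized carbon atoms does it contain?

C1: sp2
C2: sp
C3: sp2
C4: sp2
C5: sp2
C6: sp3 ✓
C7: sp3 ✓
C8: sp2
C9: sp2
C6, C7 → 2 sp3 carbons.

2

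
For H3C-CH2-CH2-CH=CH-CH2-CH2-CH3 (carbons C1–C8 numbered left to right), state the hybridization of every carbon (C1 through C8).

C1 sp3, C2 sp3, C3 sp3, C4 sp2, C5 sp2, C6 sp3, C7 sp3, C8 sp3

C1 carries 4 σ bonds, giving a steric number of 4, so it is sp3.
C2 is sp3: 4 σ bonds, 4 electron-density regions.
C3: 4 σ bonds — 4 electron domains, sp3.
C4 has 3 σ bonds, plus one π bond: steric number 3 → sp2.
C5 has 3 σ bonds, plus one π bond: steric number 3 → sp2.
C6: 4 σ bonds; 4 regions of electron density → sp3.
C7 carries 4 σ bonds, giving a steric number of 4, so it is sp3.
C8 carries 4 σ bonds, giving a steric number of 4, so it is sp3.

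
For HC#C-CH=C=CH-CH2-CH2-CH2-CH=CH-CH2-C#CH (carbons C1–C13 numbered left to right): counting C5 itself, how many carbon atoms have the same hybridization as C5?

C5 is sp2 (one π bond).
C1: sp
C2: sp
C3: sp2 ✓
C4: sp
C5: sp2 ✓
C6: sp3
C7: sp3
C8: sp3
C9: sp2 ✓
C10: sp2 ✓
C11: sp3
C12: sp
C13: sp
4 carbons are sp2.

4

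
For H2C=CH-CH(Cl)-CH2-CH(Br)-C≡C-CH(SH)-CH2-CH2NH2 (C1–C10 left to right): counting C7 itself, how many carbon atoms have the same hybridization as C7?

2

C7 is sp (two π bonds).
C1: sp2
C2: sp2
C3: sp3
C4: sp3
C5: sp3
C6: sp ✓
C7: sp ✓
C8: sp3
C9: sp3
C10: sp3
2 carbons are sp.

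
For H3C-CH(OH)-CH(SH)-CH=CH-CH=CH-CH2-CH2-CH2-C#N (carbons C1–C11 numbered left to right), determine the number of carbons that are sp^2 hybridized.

C1: sp3
C2: sp3
C3: sp3
C4: sp2 ✓
C5: sp2 ✓
C6: sp2 ✓
C7: sp2 ✓
C8: sp3
C9: sp3
C10: sp3
C11: sp
C4, C5, C6, C7 → 4 sp2 carbons.

4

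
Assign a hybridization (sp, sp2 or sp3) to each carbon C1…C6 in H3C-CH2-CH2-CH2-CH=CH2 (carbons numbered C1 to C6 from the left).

C1 sp3, C2 sp3, C3 sp3, C4 sp3, C5 sp2, C6 sp2

C1 has 4 σ bonds: steric number 4 → sp3.
C2 — 4 σ bonds. Steric number 4, so sp3.
C3 (4 σ bonds) has steric number 4: sp3.
C4 has 4 σ bonds: steric number 4 → sp3.
C5 is sp2: 3 σ bonds, plus one π bond, 3 electron-density regions.
C6 has 3 σ bonds, plus one π bond: steric number 3 → sp2.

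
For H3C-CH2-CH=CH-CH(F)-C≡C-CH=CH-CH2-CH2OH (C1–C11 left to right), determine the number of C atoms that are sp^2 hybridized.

C1: sp3
C2: sp3
C3: sp2 ✓
C4: sp2 ✓
C5: sp3
C6: sp
C7: sp
C8: sp2 ✓
C9: sp2 ✓
C10: sp3
C11: sp3
C3, C4, C8, C9 → 4 sp2 carbons.

4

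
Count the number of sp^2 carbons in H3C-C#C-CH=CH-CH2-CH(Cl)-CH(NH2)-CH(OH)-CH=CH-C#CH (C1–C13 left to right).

C1: sp3
C2: sp
C3: sp
C4: sp2 ✓
C5: sp2 ✓
C6: sp3
C7: sp3
C8: sp3
C9: sp3
C10: sp2 ✓
C11: sp2 ✓
C12: sp
C13: sp
C4, C5, C10, C11 → 4 sp2 carbons.

4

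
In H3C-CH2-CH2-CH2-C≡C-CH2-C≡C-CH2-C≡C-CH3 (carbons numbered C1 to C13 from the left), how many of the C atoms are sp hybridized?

6

C1: sp3
C2: sp3
C3: sp3
C4: sp3
C5: sp ✓
C6: sp ✓
C7: sp3
C8: sp ✓
C9: sp ✓
C10: sp3
C11: sp ✓
C12: sp ✓
C13: sp3
C5, C6, C8, C9, C11, C12 → 6 sp carbons.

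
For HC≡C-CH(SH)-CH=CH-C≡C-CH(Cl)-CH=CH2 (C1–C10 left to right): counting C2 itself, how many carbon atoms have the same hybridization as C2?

4

C2 is sp (two π bonds).
C1: sp ✓
C2: sp ✓
C3: sp3
C4: sp2
C5: sp2
C6: sp ✓
C7: sp ✓
C8: sp3
C9: sp2
C10: sp2
4 carbons are sp.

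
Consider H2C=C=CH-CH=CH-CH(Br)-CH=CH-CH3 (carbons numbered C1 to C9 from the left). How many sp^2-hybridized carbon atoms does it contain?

6

C1: sp2 ✓
C2: sp
C3: sp2 ✓
C4: sp2 ✓
C5: sp2 ✓
C6: sp3
C7: sp2 ✓
C8: sp2 ✓
C9: sp3
C1, C3, C4, C5, C7, C8 → 6 sp2 carbons.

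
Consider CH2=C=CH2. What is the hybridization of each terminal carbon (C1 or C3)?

sp^2

Each terminal carbon (C1 or C3) (3 σ bonds, plus one π bond) has steric number 3: sp2.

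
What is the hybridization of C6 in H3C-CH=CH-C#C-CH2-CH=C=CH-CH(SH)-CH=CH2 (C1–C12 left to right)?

sp^3

C6 has 4 σ bonds: steric number 4 → sp3.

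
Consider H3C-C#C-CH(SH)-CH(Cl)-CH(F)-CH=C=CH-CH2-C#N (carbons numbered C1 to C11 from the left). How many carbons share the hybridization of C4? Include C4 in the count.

C4 is sp3 (only σ bonds).
C1: sp3 ✓
C2: sp
C3: sp
C4: sp3 ✓
C5: sp3 ✓
C6: sp3 ✓
C7: sp2
C8: sp
C9: sp2
C10: sp3 ✓
C11: sp
5 carbons are sp3.

5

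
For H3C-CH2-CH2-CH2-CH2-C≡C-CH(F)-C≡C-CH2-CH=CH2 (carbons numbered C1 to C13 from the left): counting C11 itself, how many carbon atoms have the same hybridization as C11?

C11 is sp3 (only σ bonds).
C1: sp3 ✓
C2: sp3 ✓
C3: sp3 ✓
C4: sp3 ✓
C5: sp3 ✓
C6: sp
C7: sp
C8: sp3 ✓
C9: sp
C10: sp
C11: sp3 ✓
C12: sp2
C13: sp2
7 carbons are sp3.

7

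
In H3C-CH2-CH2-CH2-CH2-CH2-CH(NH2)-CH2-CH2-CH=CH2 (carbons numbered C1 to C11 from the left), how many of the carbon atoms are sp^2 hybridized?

C1: sp3
C2: sp3
C3: sp3
C4: sp3
C5: sp3
C6: sp3
C7: sp3
C8: sp3
C9: sp3
C10: sp2 ✓
C11: sp2 ✓
C10, C11 → 2 sp2 carbons.

2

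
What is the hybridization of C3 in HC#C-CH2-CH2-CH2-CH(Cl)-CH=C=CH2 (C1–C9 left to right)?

C3 is sp3: 4 σ bonds, 4 electron-density regions.

sp³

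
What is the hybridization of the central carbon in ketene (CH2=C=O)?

sp

The central carbon carries 2 σ bonds, plus two π bonds, giving a steric number of 2, so it is sp.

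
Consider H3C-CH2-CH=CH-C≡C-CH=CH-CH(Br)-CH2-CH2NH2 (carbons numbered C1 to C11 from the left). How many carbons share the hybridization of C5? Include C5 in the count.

C5 is sp (two π bonds).
C1: sp3
C2: sp3
C3: sp2
C4: sp2
C5: sp ✓
C6: sp ✓
C7: sp2
C8: sp2
C9: sp3
C10: sp3
C11: sp3
2 carbons are sp.

2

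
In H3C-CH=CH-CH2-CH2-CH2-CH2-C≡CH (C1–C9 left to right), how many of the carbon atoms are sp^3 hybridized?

5

C1: sp3 ✓
C2: sp2
C3: sp2
C4: sp3 ✓
C5: sp3 ✓
C6: sp3 ✓
C7: sp3 ✓
C8: sp
C9: sp
C1, C4, C5, C6, C7 → 5 sp3 carbons.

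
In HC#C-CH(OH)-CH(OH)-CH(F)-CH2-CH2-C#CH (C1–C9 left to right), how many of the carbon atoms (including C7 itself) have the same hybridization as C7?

C7 is sp3 (only σ bonds).
C1: sp
C2: sp
C3: sp3 ✓
C4: sp3 ✓
C5: sp3 ✓
C6: sp3 ✓
C7: sp3 ✓
C8: sp
C9: sp
5 carbons are sp3.

5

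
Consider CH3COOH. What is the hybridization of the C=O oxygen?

The C=O oxygen has 1 σ bond and 2 lone pairs, plus one π bond: steric number 3 → sp2.

sp^2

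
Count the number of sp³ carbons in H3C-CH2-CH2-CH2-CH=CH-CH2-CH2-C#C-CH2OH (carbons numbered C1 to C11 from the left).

C1: sp3 ✓
C2: sp3 ✓
C3: sp3 ✓
C4: sp3 ✓
C5: sp2
C6: sp2
C7: sp3 ✓
C8: sp3 ✓
C9: sp
C10: sp
C11: sp3 ✓
C1, C2, C3, C4, C7, C8, C11 → 7 sp3 carbons.

7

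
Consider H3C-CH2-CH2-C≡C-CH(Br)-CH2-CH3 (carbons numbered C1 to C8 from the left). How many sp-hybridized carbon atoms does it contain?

C1: sp3
C2: sp3
C3: sp3
C4: sp ✓
C5: sp ✓
C6: sp3
C7: sp3
C8: sp3
C4, C5 → 2 sp carbons.

2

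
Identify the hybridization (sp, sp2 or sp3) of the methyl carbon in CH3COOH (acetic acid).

The methyl carbon: 4 σ bonds; 4 regions of electron density → sp3.

sp^3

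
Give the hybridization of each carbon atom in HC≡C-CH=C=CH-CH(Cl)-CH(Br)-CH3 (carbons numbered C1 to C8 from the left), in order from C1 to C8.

C1 sp, C2 sp, C3 sp2, C4 sp, C5 sp2, C6 sp3, C7 sp3, C8 sp3

C1 has 2 σ bonds, plus two π bonds: steric number 2 → sp.
C2 (2 σ bonds, plus two π bonds) has steric number 2: sp.
C3: 3 σ bonds, plus one π bond — 3 electron domains, sp2.
C4 is sp: 2 σ bonds, plus two π bonds, 2 electron-density regions.
C5: 3 σ bonds, plus one π bond — 3 electron domains, sp2.
C6: 4 σ bonds; 4 regions of electron density → sp3.
C7: 4 σ bonds — 4 electron domains, sp3.
C8 has 4 σ bonds: steric number 4 → sp3.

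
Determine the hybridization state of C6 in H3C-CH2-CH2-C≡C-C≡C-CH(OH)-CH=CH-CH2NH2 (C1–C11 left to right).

sp

C6: 2 σ bonds, plus two π bonds; 2 regions of electron density → sp.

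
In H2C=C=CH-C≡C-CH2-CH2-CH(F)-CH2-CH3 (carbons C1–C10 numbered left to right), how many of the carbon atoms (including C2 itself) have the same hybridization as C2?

3

C2 is sp (two π bonds).
C1: sp2
C2: sp ✓
C3: sp2
C4: sp ✓
C5: sp ✓
C6: sp3
C7: sp3
C8: sp3
C9: sp3
C10: sp3
3 carbons are sp.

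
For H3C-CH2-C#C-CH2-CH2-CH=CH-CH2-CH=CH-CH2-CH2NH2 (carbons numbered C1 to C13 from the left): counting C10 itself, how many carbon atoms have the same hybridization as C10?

C10 is sp2 (one π bond).
C1: sp3
C2: sp3
C3: sp
C4: sp
C5: sp3
C6: sp3
C7: sp2 ✓
C8: sp2 ✓
C9: sp3
C10: sp2 ✓
C11: sp2 ✓
C12: sp3
C13: sp3
4 carbons are sp2.

4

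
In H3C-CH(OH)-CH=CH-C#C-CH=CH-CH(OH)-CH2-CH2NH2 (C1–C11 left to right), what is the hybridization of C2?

sp3

C2 — 4 σ bonds. Steric number 4, so sp3.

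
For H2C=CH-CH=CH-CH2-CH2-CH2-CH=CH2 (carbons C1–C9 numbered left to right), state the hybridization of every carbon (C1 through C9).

C1 — 3 σ bonds, plus one π bond. Steric number 3, so sp2.
C2 is sp2: 3 σ bonds, plus one π bond, 3 electron-density regions.
C3 is sp2: 3 σ bonds, plus one π bond, 3 electron-density regions.
C4 is sp2: 3 σ bonds, plus one π bond, 3 electron-density regions.
C5 — 4 σ bonds. Steric number 4, so sp3.
C6 has 4 σ bonds: steric number 4 → sp3.
C7 carries 4 σ bonds, giving a steric number of 4, so it is sp3.
C8 has 3 σ bonds, plus one π bond: steric number 3 → sp2.
C9 carries 3 σ bonds, plus one π bond, giving a steric number of 3, so it is sp2.

C1 sp2, C2 sp2, C3 sp2, C4 sp2, C5 sp3, C6 sp3, C7 sp3, C8 sp2, C9 sp2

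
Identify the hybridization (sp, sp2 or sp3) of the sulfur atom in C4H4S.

Analogous to furan: one S lone pair in the aromatic π system, S is sp2.

sp2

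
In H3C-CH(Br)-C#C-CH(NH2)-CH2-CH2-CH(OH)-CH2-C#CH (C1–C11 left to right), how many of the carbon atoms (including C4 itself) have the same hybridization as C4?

4

C4 is sp (two π bonds).
C1: sp3
C2: sp3
C3: sp ✓
C4: sp ✓
C5: sp3
C6: sp3
C7: sp3
C8: sp3
C9: sp3
C10: sp ✓
C11: sp ✓
4 carbons are sp.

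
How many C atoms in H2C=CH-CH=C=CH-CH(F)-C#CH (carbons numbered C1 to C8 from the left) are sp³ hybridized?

1

C1: sp2
C2: sp2
C3: sp2
C4: sp
C5: sp2
C6: sp3 ✓
C7: sp
C8: sp
C6 → 1 sp3 carbon.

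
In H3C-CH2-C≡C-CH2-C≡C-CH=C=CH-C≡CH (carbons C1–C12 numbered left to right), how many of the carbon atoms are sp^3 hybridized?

3

C1: sp3 ✓
C2: sp3 ✓
C3: sp
C4: sp
C5: sp3 ✓
C6: sp
C7: sp
C8: sp2
C9: sp
C10: sp2
C11: sp
C12: sp
C1, C2, C5 → 3 sp3 carbons.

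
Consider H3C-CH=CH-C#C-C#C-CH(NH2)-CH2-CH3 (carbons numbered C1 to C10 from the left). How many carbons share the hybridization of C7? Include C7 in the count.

C7 is sp (two π bonds).
C1: sp3
C2: sp2
C3: sp2
C4: sp ✓
C5: sp ✓
C6: sp ✓
C7: sp ✓
C8: sp3
C9: sp3
C10: sp3
4 carbons are sp.

4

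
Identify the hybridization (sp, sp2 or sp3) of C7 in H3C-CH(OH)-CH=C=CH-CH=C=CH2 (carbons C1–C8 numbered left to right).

sp

C7 has 2 σ bonds, plus two π bonds: steric number 2 → sp.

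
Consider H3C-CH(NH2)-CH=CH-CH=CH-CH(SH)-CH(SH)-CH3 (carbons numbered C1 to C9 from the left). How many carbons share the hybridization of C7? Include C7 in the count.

C7 is sp3 (only σ bonds).
C1: sp3 ✓
C2: sp3 ✓
C3: sp2
C4: sp2
C5: sp2
C6: sp2
C7: sp3 ✓
C8: sp3 ✓
C9: sp3 ✓
5 carbons are sp3.

5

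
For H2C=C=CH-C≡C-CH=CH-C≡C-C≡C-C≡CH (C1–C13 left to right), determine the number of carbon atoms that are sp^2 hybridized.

4

C1: sp2 ✓
C2: sp
C3: sp2 ✓
C4: sp
C5: sp
C6: sp2 ✓
C7: sp2 ✓
C8: sp
C9: sp
C10: sp
C11: sp
C12: sp
C13: sp
C1, C3, C6, C7 → 4 sp2 carbons.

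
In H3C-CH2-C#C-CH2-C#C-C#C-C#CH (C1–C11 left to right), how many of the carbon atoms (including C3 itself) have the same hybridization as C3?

8

C3 is sp (two π bonds).
C1: sp3
C2: sp3
C3: sp ✓
C4: sp ✓
C5: sp3
C6: sp ✓
C7: sp ✓
C8: sp ✓
C9: sp ✓
C10: sp ✓
C11: sp ✓
8 carbons are sp.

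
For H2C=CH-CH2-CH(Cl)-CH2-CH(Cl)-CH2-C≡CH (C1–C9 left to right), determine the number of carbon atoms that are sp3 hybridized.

C1: sp2
C2: sp2
C3: sp3 ✓
C4: sp3 ✓
C5: sp3 ✓
C6: sp3 ✓
C7: sp3 ✓
C8: sp
C9: sp
C3, C4, C5, C6, C7 → 5 sp3 carbons.

5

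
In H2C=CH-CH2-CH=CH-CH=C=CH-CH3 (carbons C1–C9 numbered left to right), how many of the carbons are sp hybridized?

C1: sp2
C2: sp2
C3: sp3
C4: sp2
C5: sp2
C6: sp2
C7: sp ✓
C8: sp2
C9: sp3
C7 → 1 sp carbon.

1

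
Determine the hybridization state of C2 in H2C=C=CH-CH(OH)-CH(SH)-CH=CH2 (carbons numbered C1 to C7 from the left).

sp

C2 has 2 σ bonds, plus two π bonds: steric number 2 → sp.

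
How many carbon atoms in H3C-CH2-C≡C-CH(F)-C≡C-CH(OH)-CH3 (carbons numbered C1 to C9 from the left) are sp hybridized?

C1: sp3
C2: sp3
C3: sp ✓
C4: sp ✓
C5: sp3
C6: sp ✓
C7: sp ✓
C8: sp3
C9: sp3
C3, C4, C6, C7 → 4 sp carbons.

4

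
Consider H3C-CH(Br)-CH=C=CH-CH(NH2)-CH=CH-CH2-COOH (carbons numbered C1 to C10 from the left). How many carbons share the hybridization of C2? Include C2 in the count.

C2 is sp3 (only σ bonds).
C1: sp3 ✓
C2: sp3 ✓
C3: sp2
C4: sp
C5: sp2
C6: sp3 ✓
C7: sp2
C8: sp2
C9: sp3 ✓
C10: sp2
4 carbons are sp3.

4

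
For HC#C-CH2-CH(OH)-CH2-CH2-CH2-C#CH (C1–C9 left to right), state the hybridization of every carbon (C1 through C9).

C1: 2 σ bonds, plus two π bonds — 2 electron domains, sp.
C2: 2 σ bonds, plus two π bonds — 2 electron domains, sp.
C3 is sp3: 4 σ bonds, 4 electron-density regions.
C4 (4 σ bonds) has steric number 4: sp3.
C5 — 4 σ bonds. Steric number 4, so sp3.
C6 (4 σ bonds) has steric number 4: sp3.
C7 (4 σ bonds) has steric number 4: sp3.
C8 (2 σ bonds, plus two π bonds) has steric number 2: sp.
C9 carries 2 σ bonds, plus two π bonds, giving a steric number of 2, so it is sp.

C1 sp, C2 sp, C3 sp3, C4 sp3, C5 sp3, C6 sp3, C7 sp3, C8 sp, C9 sp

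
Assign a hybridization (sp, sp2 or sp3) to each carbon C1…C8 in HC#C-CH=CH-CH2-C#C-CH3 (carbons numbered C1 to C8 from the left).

C1: 2 σ bonds, plus two π bonds; 2 regions of electron density → sp.
C2 (2 σ bonds, plus two π bonds) has steric number 2: sp.
C3 carries 3 σ bonds, plus one π bond, giving a steric number of 3, so it is sp2.
C4 has 3 σ bonds, plus one π bond: steric number 3 → sp2.
C5 (4 σ bonds) has steric number 4: sp3.
C6 is sp: 2 σ bonds, plus two π bonds, 2 electron-density regions.
C7 (2 σ bonds, plus two π bonds) has steric number 2: sp.
C8 carries 4 σ bonds, giving a steric number of 4, so it is sp3.

C1 sp, C2 sp, C3 sp2, C4 sp2, C5 sp3, C6 sp, C7 sp, C8 sp3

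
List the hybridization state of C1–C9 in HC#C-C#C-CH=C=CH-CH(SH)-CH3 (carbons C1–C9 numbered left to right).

C1 sp, C2 sp, C3 sp, C4 sp, C5 sp2, C6 sp, C7 sp2, C8 sp3, C9 sp3

C1 is sp: 2 σ bonds, plus two π bonds, 2 electron-density regions.
C2 (2 σ bonds, plus two π bonds) has steric number 2: sp.
C3 carries 2 σ bonds, plus two π bonds, giving a steric number of 2, so it is sp.
C4: 2 σ bonds, plus two π bonds — 2 electron domains, sp.
C5: 3 σ bonds, plus one π bond — 3 electron domains, sp2.
C6: 2 σ bonds, plus two π bonds — 2 electron domains, sp.
C7: 3 σ bonds, plus one π bond — 3 electron domains, sp2.
C8 has 4 σ bonds: steric number 4 → sp3.
C9 has 4 σ bonds: steric number 4 → sp3.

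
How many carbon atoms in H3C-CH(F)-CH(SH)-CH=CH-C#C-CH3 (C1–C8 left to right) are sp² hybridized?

C1: sp3
C2: sp3
C3: sp3
C4: sp2 ✓
C5: sp2 ✓
C6: sp
C7: sp
C8: sp3
C4, C5 → 2 sp2 carbons.

2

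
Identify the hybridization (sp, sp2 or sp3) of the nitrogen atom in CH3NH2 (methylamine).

Three σ bonds + one lone pair = steric number 4 → sp3.

sp³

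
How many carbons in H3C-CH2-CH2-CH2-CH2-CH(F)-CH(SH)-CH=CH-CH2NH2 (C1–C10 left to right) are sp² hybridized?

2

C1: sp3
C2: sp3
C3: sp3
C4: sp3
C5: sp3
C6: sp3
C7: sp3
C8: sp2 ✓
C9: sp2 ✓
C10: sp3
C8, C9 → 2 sp2 carbons.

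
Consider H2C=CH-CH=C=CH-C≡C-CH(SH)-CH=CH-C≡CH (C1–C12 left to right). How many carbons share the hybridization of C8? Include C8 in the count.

C8 is sp3 (only σ bonds).
C1: sp2
C2: sp2
C3: sp2
C4: sp
C5: sp2
C6: sp
C7: sp
C8: sp3 ✓
C9: sp2
C10: sp2
C11: sp
C12: sp
1 carbon is sp3.

1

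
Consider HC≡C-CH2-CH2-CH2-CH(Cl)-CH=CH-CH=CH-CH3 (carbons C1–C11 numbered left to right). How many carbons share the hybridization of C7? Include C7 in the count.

4

C7 is sp2 (one π bond).
C1: sp
C2: sp
C3: sp3
C4: sp3
C5: sp3
C6: sp3
C7: sp2 ✓
C8: sp2 ✓
C9: sp2 ✓
C10: sp2 ✓
C11: sp3
4 carbons are sp2.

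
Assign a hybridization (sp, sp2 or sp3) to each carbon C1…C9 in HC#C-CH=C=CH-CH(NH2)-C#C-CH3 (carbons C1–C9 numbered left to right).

C1 sp, C2 sp, C3 sp2, C4 sp, C5 sp2, C6 sp3, C7 sp, C8 sp, C9 sp3

C1 is sp: 2 σ bonds, plus two π bonds, 2 electron-density regions.
C2: 2 σ bonds, plus two π bonds; 2 regions of electron density → sp.
C3 is sp2: 3 σ bonds, plus one π bond, 3 electron-density regions.
C4 (2 σ bonds, plus two π bonds) has steric number 2: sp.
C5: 3 σ bonds, plus one π bond — 3 electron domains, sp2.
C6: 4 σ bonds — 4 electron domains, sp3.
C7 carries 2 σ bonds, plus two π bonds, giving a steric number of 2, so it is sp.
C8 (2 σ bonds, plus two π bonds) has steric number 2: sp.
C9 (4 σ bonds) has steric number 4: sp3.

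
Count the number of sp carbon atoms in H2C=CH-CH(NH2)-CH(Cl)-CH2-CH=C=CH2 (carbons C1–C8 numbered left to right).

C1: sp2
C2: sp2
C3: sp3
C4: sp3
C5: sp3
C6: sp2
C7: sp ✓
C8: sp2
C7 → 1 sp carbon.

1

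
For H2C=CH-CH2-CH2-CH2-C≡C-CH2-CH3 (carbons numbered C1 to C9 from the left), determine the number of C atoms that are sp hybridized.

C1: sp2
C2: sp2
C3: sp3
C4: sp3
C5: sp3
C6: sp ✓
C7: sp ✓
C8: sp3
C9: sp3
C6, C7 → 2 sp carbons.

2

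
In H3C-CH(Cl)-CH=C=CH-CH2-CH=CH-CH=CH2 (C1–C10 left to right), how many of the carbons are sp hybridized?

1

C1: sp3
C2: sp3
C3: sp2
C4: sp ✓
C5: sp2
C6: sp3
C7: sp2
C8: sp2
C9: sp2
C10: sp2
C4 → 1 sp carbon.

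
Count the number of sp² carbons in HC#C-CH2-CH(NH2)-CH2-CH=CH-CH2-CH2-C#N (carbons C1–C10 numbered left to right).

C1: sp
C2: sp
C3: sp3
C4: sp3
C5: sp3
C6: sp2 ✓
C7: sp2 ✓
C8: sp3
C9: sp3
C10: sp
C6, C7 → 2 sp2 carbons.

2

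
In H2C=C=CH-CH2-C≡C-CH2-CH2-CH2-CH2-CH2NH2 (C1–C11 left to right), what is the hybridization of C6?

C6 is sp: 2 σ bonds, plus two π bonds, 2 electron-density regions.

sp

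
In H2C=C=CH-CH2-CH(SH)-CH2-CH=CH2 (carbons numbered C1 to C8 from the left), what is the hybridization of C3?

C3: 3 σ bonds, plus one π bond; 3 regions of electron density → sp2.

sp2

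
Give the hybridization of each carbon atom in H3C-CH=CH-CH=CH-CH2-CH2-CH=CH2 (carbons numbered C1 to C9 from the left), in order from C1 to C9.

C1 sp3, C2 sp2, C3 sp2, C4 sp2, C5 sp2, C6 sp3, C7 sp3, C8 sp2, C9 sp2

C1 (4 σ bonds) has steric number 4: sp3.
C2 — 3 σ bonds, plus one π bond. Steric number 3, so sp2.
C3 carries 3 σ bonds, plus one π bond, giving a steric number of 3, so it is sp2.
C4: 3 σ bonds, plus one π bond — 3 electron domains, sp2.
C5 is sp2: 3 σ bonds, plus one π bond, 3 electron-density regions.
C6: 4 σ bonds; 4 regions of electron density → sp3.
C7 carries 4 σ bonds, giving a steric number of 4, so it is sp3.
C8 — 3 σ bonds, plus one π bond. Steric number 3, so sp2.
C9 carries 3 σ bonds, plus one π bond, giving a steric number of 3, so it is sp2.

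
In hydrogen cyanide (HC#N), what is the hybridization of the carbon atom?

The carbon atom — 2 σ bonds, plus two π bonds. Steric number 2, so sp.

sp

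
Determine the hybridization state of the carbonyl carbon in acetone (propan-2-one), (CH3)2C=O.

sp2

The carbonyl carbon carries 3 σ bonds, plus one π bond, giving a steric number of 3, so it is sp2.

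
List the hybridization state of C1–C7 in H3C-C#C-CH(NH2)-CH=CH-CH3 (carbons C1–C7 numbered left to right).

C1 — 4 σ bonds. Steric number 4, so sp3.
C2: 2 σ bonds, plus two π bonds; 2 regions of electron density → sp.
C3: 2 σ bonds, plus two π bonds; 2 regions of electron density → sp.
C4 (4 σ bonds) has steric number 4: sp3.
C5: 3 σ bonds, plus one π bond; 3 regions of electron density → sp2.
C6: 3 σ bonds, plus one π bond — 3 electron domains, sp2.
C7 (4 σ bonds) has steric number 4: sp3.

C1 sp3, C2 sp, C3 sp, C4 sp3, C5 sp2, C6 sp2, C7 sp3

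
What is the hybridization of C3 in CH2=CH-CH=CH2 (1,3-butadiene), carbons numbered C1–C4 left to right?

C3 has 3 σ bonds, plus one π bond: steric number 3 → sp2.

sp²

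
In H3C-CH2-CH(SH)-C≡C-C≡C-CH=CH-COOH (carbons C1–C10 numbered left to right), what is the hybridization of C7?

C7: 2 σ bonds, plus two π bonds; 2 regions of electron density → sp.

sp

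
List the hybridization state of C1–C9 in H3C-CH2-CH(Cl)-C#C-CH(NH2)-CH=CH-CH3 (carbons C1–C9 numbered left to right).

C1 sp3, C2 sp3, C3 sp3, C4 sp, C5 sp, C6 sp3, C7 sp2, C8 sp2, C9 sp3

C1 (4 σ bonds) has steric number 4: sp3.
C2 has 4 σ bonds: steric number 4 → sp3.
C3 is sp3: 4 σ bonds, 4 electron-density regions.
C4 is sp: 2 σ bonds, plus two π bonds, 2 electron-density regions.
C5 — 2 σ bonds, plus two π bonds. Steric number 2, so sp.
C6: 4 σ bonds; 4 regions of electron density → sp3.
C7: 3 σ bonds, plus one π bond — 3 electron domains, sp2.
C8 has 3 σ bonds, plus one π bond: steric number 3 → sp2.
C9 has 4 σ bonds: steric number 4 → sp3.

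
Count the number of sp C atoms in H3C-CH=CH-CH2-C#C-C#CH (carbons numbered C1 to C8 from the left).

4

C1: sp3
C2: sp2
C3: sp2
C4: sp3
C5: sp ✓
C6: sp ✓
C7: sp ✓
C8: sp ✓
C5, C6, C7, C8 → 4 sp carbons.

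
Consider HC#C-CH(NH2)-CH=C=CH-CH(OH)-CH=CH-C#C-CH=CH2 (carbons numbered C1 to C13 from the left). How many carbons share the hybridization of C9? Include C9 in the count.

C9 is sp2 (one π bond).
C1: sp
C2: sp
C3: sp3
C4: sp2 ✓
C5: sp
C6: sp2 ✓
C7: sp3
C8: sp2 ✓
C9: sp2 ✓
C10: sp
C11: sp
C12: sp2 ✓
C13: sp2 ✓
6 carbons are sp2.

6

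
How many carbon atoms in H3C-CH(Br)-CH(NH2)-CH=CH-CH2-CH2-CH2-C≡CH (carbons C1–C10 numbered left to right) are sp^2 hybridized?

C1: sp3
C2: sp3
C3: sp3
C4: sp2 ✓
C5: sp2 ✓
C6: sp3
C7: sp3
C8: sp3
C9: sp
C10: sp
C4, C5 → 2 sp2 carbons.

2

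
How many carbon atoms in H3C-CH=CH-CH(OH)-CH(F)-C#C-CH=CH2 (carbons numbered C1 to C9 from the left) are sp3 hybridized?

C1: sp3 ✓
C2: sp2
C3: sp2
C4: sp3 ✓
C5: sp3 ✓
C6: sp
C7: sp
C8: sp2
C9: sp2
C1, C4, C5 → 3 sp3 carbons.

3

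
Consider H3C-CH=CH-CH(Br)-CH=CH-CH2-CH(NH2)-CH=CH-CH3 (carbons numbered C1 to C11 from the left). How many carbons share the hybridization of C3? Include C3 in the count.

C3 is sp2 (one π bond).
C1: sp3
C2: sp2 ✓
C3: sp2 ✓
C4: sp3
C5: sp2 ✓
C6: sp2 ✓
C7: sp3
C8: sp3
C9: sp2 ✓
C10: sp2 ✓
C11: sp3
6 carbons are sp2.

6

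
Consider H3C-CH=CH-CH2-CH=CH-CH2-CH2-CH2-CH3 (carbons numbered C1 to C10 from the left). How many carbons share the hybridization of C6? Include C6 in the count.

4

C6 is sp2 (one π bond).
C1: sp3
C2: sp2 ✓
C3: sp2 ✓
C4: sp3
C5: sp2 ✓
C6: sp2 ✓
C7: sp3
C8: sp3
C9: sp3
C10: sp3
4 carbons are sp2.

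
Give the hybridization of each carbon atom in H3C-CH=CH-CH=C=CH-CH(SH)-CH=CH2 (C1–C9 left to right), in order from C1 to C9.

C1 — 4 σ bonds. Steric number 4, so sp3.
C2: 3 σ bonds, plus one π bond — 3 electron domains, sp2.
C3 is sp2: 3 σ bonds, plus one π bond, 3 electron-density regions.
C4: 3 σ bonds, plus one π bond; 3 regions of electron density → sp2.
C5 — 2 σ bonds, plus two π bonds. Steric number 2, so sp.
C6 — 3 σ bonds, plus one π bond. Steric number 3, so sp2.
C7 — 4 σ bonds. Steric number 4, so sp3.
C8 carries 3 σ bonds, plus one π bond, giving a steric number of 3, so it is sp2.
C9 is sp2: 3 σ bonds, plus one π bond, 3 electron-density regions.

C1 sp3, C2 sp2, C3 sp2, C4 sp2, C5 sp, C6 sp2, C7 sp3, C8 sp2, C9 sp2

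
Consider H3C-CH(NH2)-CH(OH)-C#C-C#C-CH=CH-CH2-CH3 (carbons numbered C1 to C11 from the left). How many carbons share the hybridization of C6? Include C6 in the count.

C6 is sp (two π bonds).
C1: sp3
C2: sp3
C3: sp3
C4: sp ✓
C5: sp ✓
C6: sp ✓
C7: sp ✓
C8: sp2
C9: sp2
C10: sp3
C11: sp3
4 carbons are sp.

4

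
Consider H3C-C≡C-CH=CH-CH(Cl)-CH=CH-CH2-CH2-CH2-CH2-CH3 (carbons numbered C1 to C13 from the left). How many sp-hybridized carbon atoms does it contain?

C1: sp3
C2: sp ✓
C3: sp ✓
C4: sp2
C5: sp2
C6: sp3
C7: sp2
C8: sp2
C9: sp3
C10: sp3
C11: sp3
C12: sp3
C13: sp3
C2, C3 → 2 sp carbons.

2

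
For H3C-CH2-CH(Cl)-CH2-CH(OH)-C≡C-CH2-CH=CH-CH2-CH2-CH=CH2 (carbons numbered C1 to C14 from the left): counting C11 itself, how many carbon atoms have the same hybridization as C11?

8

C11 is sp3 (only σ bonds).
C1: sp3 ✓
C2: sp3 ✓
C3: sp3 ✓
C4: sp3 ✓
C5: sp3 ✓
C6: sp
C7: sp
C8: sp3 ✓
C9: sp2
C10: sp2
C11: sp3 ✓
C12: sp3 ✓
C13: sp2
C14: sp2
8 carbons are sp3.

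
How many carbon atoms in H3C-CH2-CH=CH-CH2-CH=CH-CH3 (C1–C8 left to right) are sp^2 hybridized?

C1: sp3
C2: sp3
C3: sp2 ✓
C4: sp2 ✓
C5: sp3
C6: sp2 ✓
C7: sp2 ✓
C8: sp3
C3, C4, C6, C7 → 4 sp2 carbons.

4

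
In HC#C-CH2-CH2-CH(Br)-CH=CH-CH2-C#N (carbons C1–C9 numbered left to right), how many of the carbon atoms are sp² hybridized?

C1: sp
C2: sp
C3: sp3
C4: sp3
C5: sp3
C6: sp2 ✓
C7: sp2 ✓
C8: sp3
C9: sp
C6, C7 → 2 sp2 carbons.

2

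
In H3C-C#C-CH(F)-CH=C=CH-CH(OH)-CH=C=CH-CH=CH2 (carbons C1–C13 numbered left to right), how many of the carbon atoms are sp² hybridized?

C1: sp3
C2: sp
C3: sp
C4: sp3
C5: sp2 ✓
C6: sp
C7: sp2 ✓
C8: sp3
C9: sp2 ✓
C10: sp
C11: sp2 ✓
C12: sp2 ✓
C13: sp2 ✓
C5, C7, C9, C11, C12, C13 → 6 sp2 carbons.

6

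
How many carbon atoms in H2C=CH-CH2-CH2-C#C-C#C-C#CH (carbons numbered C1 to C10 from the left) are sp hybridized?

C1: sp2
C2: sp2
C3: sp3
C4: sp3
C5: sp ✓
C6: sp ✓
C7: sp ✓
C8: sp ✓
C9: sp ✓
C10: sp ✓
C5, C6, C7, C8, C9, C10 → 6 sp carbons.

6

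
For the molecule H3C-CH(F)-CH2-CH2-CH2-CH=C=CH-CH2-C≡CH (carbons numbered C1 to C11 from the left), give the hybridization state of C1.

sp3

C1: 4 σ bonds; 4 regions of electron density → sp3.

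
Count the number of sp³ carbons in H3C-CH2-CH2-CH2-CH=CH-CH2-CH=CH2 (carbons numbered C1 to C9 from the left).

C1: sp3 ✓
C2: sp3 ✓
C3: sp3 ✓
C4: sp3 ✓
C5: sp2
C6: sp2
C7: sp3 ✓
C8: sp2
C9: sp2
C1, C2, C3, C4, C7 → 5 sp3 carbons.

5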